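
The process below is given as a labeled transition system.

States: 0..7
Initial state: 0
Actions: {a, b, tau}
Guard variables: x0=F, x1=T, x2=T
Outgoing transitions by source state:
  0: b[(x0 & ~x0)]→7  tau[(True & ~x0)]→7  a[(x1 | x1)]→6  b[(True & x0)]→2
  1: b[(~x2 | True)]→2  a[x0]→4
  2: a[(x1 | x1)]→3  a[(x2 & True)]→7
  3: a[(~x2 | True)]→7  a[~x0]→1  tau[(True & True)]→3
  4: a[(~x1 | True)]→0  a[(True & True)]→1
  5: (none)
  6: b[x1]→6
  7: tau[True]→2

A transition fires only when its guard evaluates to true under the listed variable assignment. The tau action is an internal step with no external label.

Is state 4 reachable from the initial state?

Answer: UNREACHABLE

Analysis:
Guard filter leaves 12 enabled edge(s).
depth 0: {0}
depth 1: {6,7}  total {0,6,7}
depth 2: {2}  total {0,2,6,7}
depth 3: {3}  total {0,2,3,6,7}
depth 4: {1}  total {0,1,2,3,6,7}
Reachable = {0,1,2,3,6,7}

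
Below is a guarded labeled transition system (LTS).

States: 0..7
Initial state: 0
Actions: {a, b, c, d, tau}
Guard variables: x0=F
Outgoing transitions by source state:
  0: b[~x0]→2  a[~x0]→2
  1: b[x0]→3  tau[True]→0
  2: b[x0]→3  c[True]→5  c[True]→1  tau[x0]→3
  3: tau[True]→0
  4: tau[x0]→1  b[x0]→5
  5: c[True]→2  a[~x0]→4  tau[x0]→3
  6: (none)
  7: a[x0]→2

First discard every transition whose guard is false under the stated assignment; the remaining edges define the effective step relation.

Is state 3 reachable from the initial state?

Answer: UNREACHABLE

Trace:
Guard filter leaves 8 enabled edge(s).
L0 = {0}
L1 = {2}  total {0,2}
L2 = {1,5}  total {0,1,2,5}
L3 = {4}  total {0,1,2,4,5}
Reach set: {0,1,2,4,5}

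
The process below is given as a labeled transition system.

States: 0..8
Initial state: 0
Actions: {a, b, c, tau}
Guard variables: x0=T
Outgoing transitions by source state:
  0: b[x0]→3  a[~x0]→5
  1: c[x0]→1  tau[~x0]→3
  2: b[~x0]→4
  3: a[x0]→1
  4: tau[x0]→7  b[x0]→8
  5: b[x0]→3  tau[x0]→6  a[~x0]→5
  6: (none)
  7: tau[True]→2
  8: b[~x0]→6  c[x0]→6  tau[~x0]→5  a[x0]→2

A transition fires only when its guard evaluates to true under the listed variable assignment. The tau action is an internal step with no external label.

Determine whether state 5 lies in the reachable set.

Answer: UNREACHABLE

Working:
After dropping false guards: 10 live edges.
L0 = {0}
L1 = {3}  now seen {0,3}
L2 = {1}  now seen {0,1,3}
Reachable = {0,1,3}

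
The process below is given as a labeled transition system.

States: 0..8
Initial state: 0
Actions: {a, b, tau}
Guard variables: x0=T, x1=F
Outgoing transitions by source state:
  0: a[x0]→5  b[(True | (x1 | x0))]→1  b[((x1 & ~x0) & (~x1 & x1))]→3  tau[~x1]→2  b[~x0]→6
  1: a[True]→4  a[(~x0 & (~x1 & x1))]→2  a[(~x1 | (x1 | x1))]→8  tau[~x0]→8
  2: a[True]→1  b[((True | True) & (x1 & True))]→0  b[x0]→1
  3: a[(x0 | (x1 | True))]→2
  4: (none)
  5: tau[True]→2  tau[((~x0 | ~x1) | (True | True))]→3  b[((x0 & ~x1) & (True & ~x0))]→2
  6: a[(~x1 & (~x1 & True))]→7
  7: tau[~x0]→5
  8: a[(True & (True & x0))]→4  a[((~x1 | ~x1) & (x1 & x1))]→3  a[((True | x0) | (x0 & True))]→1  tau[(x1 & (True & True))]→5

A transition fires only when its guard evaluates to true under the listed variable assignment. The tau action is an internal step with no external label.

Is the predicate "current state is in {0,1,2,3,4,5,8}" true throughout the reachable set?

Answer: INVARIANT HOLDS

Working:
Safe = {0,1,2,3,4,5,8}
R = {0,1,2,3,4,5,8}
  0: ✓
  1: ✓
  2: ✓
  3: ✓
  4: ✓
  5: ✓
  8: ✓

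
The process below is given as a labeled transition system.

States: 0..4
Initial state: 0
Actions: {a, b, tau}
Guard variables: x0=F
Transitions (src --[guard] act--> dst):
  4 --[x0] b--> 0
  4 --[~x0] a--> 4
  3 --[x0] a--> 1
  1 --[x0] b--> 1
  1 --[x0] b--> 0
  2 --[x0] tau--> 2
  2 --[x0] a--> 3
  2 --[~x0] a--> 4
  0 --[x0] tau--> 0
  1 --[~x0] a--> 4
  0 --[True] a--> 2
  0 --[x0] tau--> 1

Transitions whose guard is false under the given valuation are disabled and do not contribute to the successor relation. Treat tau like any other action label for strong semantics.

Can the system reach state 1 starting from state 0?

Answer: UNREACHABLE

Working:
4 transition(s) survive guard evaluation.
depth 0: {0}
depth 1: {2}  now seen {0,2}
depth 2: {4}  now seen {0,2,4}
Reach set: {0,2,4}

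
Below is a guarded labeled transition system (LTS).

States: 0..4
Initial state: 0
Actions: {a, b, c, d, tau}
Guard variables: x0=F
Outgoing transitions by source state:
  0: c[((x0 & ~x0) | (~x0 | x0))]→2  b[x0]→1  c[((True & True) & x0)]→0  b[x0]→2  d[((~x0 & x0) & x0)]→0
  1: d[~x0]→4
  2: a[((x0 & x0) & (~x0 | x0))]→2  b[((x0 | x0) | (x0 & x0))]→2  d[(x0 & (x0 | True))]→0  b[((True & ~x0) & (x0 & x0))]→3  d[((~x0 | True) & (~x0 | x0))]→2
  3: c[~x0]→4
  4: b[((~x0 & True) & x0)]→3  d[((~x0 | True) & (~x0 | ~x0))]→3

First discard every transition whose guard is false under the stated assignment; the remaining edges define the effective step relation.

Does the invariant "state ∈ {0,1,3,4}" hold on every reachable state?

Answer: INVARIANT VIOLATED at state 2

Analysis:
Allowed set {0,1,3,4}
R = {0,2}
  0: ok
  2: outside
witness against invariant: c → 2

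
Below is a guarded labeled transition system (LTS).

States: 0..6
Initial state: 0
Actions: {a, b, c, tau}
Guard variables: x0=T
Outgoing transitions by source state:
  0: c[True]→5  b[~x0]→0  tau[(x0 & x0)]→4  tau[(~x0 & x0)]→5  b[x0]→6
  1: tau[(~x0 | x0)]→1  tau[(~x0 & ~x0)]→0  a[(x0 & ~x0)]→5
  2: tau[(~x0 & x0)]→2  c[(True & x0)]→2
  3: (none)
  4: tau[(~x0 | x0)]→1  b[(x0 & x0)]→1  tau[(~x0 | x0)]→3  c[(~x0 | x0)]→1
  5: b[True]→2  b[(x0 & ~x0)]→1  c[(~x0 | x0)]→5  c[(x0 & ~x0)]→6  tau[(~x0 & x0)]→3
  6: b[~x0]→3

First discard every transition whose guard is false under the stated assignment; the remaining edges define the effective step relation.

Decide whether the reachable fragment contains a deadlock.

Reach set: {0,1,2,3,4,5,6}
  0: b→6  c→5  tau→4  [3 exit(s)]
  1: tau→1  [1 exit(s)]
  2: c→2  [1 exit(s)]
  3: ∅  [no exit]
  4: b→1  c→1  tau→1  tau→3  [4 exit(s)]
  5: b→2  c→5  [2 exit(s)]
  6: ∅  [no exit]
Path to 3: tau·tau

Answer: DEADLOCK at state 3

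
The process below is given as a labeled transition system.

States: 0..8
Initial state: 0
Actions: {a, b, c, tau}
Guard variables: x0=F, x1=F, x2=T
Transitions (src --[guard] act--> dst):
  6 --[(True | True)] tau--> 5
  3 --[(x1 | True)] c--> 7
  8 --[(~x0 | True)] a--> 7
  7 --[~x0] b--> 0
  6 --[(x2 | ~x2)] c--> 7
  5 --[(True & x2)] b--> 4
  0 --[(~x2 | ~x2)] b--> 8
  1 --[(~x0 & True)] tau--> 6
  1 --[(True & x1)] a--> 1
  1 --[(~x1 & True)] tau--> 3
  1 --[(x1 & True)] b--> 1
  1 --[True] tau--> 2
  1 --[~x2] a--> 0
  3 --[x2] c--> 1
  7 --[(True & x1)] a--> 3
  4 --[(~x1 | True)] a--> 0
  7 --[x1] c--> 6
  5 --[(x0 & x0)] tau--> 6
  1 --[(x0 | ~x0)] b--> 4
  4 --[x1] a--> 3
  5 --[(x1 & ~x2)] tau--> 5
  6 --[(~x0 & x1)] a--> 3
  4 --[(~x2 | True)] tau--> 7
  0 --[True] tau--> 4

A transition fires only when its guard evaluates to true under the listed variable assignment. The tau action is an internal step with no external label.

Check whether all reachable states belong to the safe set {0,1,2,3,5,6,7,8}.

Inv-set: {0,1,2,3,5,6,7,8}
Reach set: {0,4,7}
  0: safe
  4: outside
  7: safe
witness against invariant: tau → 4

Answer: INVARIANT VIOLATED at state 4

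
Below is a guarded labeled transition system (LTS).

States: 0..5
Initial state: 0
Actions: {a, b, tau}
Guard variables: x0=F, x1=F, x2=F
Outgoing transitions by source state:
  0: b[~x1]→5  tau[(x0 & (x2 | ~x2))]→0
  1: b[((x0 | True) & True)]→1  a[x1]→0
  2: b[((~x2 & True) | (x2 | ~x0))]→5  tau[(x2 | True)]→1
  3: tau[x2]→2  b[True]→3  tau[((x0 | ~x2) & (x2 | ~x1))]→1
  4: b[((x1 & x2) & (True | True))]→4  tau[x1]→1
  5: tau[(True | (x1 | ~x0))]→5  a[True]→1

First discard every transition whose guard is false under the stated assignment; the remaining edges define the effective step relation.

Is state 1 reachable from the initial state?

Guard filter leaves 8 enabled edge(s).
L0 = {0}
L1 = {5}  total {0,5}
L2 = {1}  total {0,1,5}
Reach set: {0,1,5}
trace reaching 1: b·a

Answer: REACHABLE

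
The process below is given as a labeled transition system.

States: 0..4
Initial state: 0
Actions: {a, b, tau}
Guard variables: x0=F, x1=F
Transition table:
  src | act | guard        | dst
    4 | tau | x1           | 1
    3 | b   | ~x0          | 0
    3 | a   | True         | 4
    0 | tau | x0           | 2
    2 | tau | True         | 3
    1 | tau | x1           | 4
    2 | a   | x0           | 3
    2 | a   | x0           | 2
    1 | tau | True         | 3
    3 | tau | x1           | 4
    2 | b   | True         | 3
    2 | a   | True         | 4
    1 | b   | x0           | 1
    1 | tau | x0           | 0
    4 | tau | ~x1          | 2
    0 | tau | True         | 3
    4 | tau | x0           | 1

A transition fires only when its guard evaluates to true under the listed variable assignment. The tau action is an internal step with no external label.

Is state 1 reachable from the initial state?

After dropping false guards: 8 live edges.
depth 0: {0}
depth 1: {3}  cumulative {0,3}
depth 2: {4}  cumulative {0,3,4}
depth 3: {2}  cumulative {0,2,3,4}
R = {0,2,3,4}

Answer: UNREACHABLE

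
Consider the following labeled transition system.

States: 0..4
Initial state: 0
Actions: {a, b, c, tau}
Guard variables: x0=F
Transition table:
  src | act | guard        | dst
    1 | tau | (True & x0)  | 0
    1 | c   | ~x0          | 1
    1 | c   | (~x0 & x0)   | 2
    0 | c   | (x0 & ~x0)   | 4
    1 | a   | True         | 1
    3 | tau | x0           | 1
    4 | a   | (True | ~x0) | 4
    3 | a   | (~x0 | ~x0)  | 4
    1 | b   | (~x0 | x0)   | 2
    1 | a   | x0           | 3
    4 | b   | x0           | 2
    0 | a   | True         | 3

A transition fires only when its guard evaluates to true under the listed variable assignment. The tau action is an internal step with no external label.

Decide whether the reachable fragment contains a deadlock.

R = {0,3,4}
  0: a→3  [deg 1]
  3: a→4  [deg 1]
  4: a→4  [deg 1]

Answer: DEADLOCK-FREE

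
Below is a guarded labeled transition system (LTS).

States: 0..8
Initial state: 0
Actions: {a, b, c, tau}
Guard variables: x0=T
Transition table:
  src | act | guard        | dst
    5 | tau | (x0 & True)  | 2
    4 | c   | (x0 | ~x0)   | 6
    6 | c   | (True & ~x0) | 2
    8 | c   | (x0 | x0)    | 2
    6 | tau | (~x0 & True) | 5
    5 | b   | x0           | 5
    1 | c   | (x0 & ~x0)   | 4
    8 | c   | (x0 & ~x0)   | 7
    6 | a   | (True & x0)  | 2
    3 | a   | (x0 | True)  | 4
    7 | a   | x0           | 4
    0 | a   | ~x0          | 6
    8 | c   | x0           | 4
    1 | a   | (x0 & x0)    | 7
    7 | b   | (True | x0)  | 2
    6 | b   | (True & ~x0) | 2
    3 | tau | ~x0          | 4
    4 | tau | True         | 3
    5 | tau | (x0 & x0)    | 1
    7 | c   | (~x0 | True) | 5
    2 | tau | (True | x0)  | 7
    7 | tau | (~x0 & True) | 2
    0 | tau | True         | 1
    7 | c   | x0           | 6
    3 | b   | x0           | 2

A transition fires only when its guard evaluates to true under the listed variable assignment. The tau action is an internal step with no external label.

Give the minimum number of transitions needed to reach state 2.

Answer: 3

Trace:
BFS to 2:
  depth 0: {0}
  depth 1: {1}
  depth 2: {7}
  depth 3: {2,4,5,6}
depth(2)=3, e.g. tau·a·b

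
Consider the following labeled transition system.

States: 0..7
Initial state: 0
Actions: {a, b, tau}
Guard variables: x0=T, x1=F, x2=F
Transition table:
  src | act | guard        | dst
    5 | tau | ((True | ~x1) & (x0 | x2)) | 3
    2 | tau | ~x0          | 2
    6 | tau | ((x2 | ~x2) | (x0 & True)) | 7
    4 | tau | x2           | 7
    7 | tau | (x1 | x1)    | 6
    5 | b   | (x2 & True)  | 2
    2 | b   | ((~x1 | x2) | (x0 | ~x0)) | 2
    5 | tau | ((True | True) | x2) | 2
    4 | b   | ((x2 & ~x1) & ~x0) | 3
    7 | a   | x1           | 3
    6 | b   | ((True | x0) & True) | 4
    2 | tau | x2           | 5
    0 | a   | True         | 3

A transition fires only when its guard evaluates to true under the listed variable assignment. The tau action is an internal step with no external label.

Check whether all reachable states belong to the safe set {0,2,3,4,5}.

Answer: INVARIANT HOLDS

Trace:
Inv-set: {0,2,3,4,5}
R = {0,3}
  0: ✓
  3: ✓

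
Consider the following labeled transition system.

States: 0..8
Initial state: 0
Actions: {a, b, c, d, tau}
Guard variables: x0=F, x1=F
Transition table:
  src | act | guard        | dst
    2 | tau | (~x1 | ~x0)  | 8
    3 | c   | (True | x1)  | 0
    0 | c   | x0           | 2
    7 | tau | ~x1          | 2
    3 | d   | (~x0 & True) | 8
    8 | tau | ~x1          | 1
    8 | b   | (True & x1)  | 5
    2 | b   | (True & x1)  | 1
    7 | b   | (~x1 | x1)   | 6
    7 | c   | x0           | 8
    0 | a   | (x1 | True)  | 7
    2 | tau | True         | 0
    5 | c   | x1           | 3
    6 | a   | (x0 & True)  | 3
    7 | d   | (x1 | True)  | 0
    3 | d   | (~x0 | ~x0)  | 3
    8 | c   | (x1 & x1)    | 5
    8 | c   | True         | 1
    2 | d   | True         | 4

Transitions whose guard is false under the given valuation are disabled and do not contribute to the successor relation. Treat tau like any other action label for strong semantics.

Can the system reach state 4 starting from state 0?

12 transition(s) survive guard evaluation.
depth 0: {0}
depth 1: {7}  total {0,7}
depth 2: {2,6}  total {0,2,6,7}
depth 3: {4,8}  total {0,2,4,6,7,8}
depth 4: {1}  total {0,1,2,4,6,7,8}
Reach set: {0,1,2,4,6,7,8}
Path to 4: a·tau·d

Answer: REACHABLE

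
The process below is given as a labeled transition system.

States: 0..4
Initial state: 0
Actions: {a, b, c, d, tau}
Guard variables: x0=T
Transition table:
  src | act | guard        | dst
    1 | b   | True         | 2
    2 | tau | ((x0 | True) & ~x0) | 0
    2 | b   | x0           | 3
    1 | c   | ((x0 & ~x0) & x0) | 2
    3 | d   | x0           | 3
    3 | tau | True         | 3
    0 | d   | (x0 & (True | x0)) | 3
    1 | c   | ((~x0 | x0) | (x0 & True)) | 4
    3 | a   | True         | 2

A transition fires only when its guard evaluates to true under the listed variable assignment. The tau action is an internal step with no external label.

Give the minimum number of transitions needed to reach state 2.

BFS to 2:
  Layer 0: {0}
  Layer 1: {3}
  Layer 2: {2}
first hit 2 at d=2 via d·a

Answer: 2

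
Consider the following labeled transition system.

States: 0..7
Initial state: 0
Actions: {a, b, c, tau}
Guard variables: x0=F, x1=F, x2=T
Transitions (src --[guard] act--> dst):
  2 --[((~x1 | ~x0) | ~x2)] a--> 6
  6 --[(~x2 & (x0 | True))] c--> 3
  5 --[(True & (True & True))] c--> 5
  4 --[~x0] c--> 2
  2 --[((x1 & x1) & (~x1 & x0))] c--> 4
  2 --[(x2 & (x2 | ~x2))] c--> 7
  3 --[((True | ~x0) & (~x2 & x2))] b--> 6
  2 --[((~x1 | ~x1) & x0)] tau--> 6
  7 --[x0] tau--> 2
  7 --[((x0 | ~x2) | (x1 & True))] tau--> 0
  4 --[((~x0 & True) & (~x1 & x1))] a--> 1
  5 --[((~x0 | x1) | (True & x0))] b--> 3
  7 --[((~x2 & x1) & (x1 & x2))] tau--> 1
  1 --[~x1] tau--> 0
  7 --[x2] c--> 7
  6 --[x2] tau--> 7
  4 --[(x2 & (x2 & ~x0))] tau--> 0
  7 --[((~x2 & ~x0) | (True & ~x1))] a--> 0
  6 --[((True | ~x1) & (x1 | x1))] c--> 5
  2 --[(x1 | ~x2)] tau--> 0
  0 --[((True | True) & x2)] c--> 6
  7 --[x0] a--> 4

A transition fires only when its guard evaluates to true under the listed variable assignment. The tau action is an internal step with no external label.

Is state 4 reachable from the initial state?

11 transition(s) survive guard evaluation.
Layer 0: {0}
Layer 1: {6}  total {0,6}
Layer 2: {7}  total {0,6,7}
R = {0,6,7}

Answer: UNREACHABLE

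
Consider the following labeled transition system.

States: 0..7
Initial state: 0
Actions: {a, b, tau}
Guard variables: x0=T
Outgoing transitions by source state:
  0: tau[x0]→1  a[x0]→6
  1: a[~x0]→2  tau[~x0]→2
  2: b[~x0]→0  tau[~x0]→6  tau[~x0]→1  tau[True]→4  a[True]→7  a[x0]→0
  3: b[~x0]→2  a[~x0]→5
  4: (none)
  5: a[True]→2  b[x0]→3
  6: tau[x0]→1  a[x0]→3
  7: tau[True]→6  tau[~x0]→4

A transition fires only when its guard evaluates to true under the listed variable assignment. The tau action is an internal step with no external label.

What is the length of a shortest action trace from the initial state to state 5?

Breadth-first toward 5:
  L0 = {0}
  L1 = {1,6}
  L2 = {3}
5 never appears.

Answer: UNREACHABLE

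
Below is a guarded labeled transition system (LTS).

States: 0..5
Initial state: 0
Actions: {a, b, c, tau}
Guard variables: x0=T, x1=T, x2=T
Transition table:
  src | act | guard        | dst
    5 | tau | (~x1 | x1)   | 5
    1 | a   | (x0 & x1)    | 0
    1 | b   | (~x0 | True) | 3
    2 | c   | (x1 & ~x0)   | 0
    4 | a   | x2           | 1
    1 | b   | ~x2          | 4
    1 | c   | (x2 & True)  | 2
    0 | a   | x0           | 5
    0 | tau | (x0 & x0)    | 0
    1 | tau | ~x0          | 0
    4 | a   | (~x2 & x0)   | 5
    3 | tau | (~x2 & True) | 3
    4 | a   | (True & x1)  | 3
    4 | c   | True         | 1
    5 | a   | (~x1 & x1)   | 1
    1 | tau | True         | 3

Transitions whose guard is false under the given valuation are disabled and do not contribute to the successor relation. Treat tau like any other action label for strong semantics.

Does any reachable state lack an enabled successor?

R = {0,5}
  0: a→5  tau→0  [2 exit(s)]
  5: tau→5  [1 exit(s)]

Answer: DEADLOCK-FREE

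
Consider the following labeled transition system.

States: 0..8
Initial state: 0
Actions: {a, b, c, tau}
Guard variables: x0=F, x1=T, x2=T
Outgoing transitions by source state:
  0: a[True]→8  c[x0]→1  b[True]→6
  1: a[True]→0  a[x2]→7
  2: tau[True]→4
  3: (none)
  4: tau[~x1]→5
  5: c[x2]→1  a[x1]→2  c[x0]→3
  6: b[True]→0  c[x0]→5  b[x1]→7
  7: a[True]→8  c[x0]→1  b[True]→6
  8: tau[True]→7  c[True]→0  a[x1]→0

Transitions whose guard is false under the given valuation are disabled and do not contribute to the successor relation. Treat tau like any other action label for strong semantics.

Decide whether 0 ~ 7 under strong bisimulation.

Refine partition for ~:
  round 0: {{0,1,2,3,4,5,6,7,8}}
  round 1: {{0,7},{1},{2},{3,4},{5},{6},{8}}
7 equivalence class(es) (converged in 2)
class of 0: {0,7}; class of 7: {0,7}

Answer: BISIMILAR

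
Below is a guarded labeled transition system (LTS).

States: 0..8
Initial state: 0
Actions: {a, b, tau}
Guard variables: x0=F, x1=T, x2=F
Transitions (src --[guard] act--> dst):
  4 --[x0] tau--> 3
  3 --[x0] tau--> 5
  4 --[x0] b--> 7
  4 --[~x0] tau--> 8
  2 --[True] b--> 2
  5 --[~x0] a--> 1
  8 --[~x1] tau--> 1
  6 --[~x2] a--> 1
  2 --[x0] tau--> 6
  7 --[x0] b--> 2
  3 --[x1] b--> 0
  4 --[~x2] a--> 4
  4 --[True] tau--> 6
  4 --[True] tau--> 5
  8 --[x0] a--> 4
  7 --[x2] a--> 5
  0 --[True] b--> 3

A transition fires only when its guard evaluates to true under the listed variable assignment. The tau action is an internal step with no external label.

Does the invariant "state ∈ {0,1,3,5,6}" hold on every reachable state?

Answer: INVARIANT HOLDS

Analysis:
Inv-set: {0,1,3,5,6}
Reachable = {0,3}
  0: safe
  3: safe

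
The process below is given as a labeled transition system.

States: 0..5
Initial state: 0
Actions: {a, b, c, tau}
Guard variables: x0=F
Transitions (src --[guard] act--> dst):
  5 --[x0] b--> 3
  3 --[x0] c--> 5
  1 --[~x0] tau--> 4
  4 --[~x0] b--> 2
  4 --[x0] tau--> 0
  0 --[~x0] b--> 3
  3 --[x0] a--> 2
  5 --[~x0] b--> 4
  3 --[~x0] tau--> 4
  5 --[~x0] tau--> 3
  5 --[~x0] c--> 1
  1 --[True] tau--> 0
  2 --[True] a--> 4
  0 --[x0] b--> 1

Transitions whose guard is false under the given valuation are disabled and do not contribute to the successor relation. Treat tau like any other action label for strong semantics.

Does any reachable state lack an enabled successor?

Reachable = {0,2,3,4}
  0: b→3  [1 out]
  2: a→4  [1 out]
  3: tau→4  [1 out]
  4: b→2  [1 out]

Answer: DEADLOCK-FREE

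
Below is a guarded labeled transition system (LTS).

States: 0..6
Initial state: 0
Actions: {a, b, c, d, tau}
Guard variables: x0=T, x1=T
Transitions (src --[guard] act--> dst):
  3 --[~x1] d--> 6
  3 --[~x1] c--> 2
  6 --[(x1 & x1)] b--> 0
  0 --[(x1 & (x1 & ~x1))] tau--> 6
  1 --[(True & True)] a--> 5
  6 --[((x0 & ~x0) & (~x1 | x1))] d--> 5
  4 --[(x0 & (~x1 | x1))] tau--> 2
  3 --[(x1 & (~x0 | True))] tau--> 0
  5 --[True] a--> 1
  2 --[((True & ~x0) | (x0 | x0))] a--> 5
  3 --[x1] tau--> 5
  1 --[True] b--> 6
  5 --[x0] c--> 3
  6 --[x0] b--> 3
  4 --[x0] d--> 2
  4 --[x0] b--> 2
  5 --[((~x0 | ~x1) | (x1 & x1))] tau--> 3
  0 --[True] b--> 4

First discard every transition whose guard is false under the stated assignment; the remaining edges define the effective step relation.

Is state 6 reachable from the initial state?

Answer: REACHABLE

Analysis:
Guard filter leaves 14 enabled edge(s).
depth 0: {0}
depth 1: {4}  cumulative {0,4}
depth 2: {2}  cumulative {0,2,4}
depth 3: {5}  cumulative {0,2,4,5}
depth 4: {1,3}  cumulative {0,1,2,3,4,5}
depth 5: {6}  cumulative {0,1,2,3,4,5,6}
Reachable = {0,1,2,3,4,5,6}
Path to 6: b·tau·a·a·b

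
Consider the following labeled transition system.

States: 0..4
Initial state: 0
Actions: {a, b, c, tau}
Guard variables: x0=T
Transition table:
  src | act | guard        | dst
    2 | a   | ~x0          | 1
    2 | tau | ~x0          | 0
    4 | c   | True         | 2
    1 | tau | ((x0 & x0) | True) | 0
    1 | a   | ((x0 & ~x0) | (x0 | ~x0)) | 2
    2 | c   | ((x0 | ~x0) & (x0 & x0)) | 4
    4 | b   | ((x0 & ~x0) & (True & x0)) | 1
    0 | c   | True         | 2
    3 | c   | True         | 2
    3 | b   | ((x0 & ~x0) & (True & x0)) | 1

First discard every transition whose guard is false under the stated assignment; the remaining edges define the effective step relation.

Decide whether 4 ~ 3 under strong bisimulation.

Answer: BISIMILAR

Trace:
Bisimulation quotient by refinement:
  π0 = {{0,1,2,3,4}}
  π1 = {{0,2,3,4},{1}}
2 equivalence class(es) (converged in 2)
[4]={0,2,3,4}  [3]={0,2,3,4}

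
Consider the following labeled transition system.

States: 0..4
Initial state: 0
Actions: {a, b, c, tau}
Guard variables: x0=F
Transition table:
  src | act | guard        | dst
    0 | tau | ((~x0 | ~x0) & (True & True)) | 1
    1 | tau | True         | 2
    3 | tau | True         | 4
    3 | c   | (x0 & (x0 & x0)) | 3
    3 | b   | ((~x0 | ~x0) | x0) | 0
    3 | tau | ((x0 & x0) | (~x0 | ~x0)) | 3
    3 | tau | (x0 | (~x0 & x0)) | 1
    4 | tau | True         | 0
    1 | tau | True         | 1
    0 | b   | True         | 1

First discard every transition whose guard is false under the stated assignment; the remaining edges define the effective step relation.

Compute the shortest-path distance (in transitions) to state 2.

Answer: 2

Trace:
Breadth-first toward 2:
  L0 = {0}
  L1 = {1}
  L2 = {2}
first hit 2 at d=2 via b·tau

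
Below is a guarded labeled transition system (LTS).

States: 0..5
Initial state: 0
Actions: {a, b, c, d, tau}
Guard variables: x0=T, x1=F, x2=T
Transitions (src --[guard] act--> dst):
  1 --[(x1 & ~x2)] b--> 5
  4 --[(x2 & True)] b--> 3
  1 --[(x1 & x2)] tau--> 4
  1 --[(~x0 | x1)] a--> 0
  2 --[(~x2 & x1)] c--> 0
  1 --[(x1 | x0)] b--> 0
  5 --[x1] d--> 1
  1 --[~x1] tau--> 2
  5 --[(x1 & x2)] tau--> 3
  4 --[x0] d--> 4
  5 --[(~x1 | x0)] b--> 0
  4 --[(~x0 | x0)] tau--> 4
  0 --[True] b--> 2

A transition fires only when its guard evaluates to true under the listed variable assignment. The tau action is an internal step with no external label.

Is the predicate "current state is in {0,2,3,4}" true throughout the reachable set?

Answer: INVARIANT HOLDS

Analysis:
Inv-set: {0,2,3,4}
Reachable = {0,2}
  0: ✓
  2: ✓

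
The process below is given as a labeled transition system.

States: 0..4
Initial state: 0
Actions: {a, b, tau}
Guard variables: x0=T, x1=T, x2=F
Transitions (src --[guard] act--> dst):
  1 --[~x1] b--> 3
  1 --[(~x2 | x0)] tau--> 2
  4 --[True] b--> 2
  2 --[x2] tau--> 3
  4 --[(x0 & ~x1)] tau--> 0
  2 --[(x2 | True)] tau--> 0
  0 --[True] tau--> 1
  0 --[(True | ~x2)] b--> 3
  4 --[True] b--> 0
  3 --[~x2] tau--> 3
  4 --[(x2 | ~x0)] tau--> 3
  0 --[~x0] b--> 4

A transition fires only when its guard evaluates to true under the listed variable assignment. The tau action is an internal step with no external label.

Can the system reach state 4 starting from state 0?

Answer: UNREACHABLE

Analysis:
After dropping false guards: 7 live edges.
L0 = {0}
L1 = {1,3}  cumulative {0,1,3}
L2 = {2}  cumulative {0,1,2,3}
Reach set: {0,1,2,3}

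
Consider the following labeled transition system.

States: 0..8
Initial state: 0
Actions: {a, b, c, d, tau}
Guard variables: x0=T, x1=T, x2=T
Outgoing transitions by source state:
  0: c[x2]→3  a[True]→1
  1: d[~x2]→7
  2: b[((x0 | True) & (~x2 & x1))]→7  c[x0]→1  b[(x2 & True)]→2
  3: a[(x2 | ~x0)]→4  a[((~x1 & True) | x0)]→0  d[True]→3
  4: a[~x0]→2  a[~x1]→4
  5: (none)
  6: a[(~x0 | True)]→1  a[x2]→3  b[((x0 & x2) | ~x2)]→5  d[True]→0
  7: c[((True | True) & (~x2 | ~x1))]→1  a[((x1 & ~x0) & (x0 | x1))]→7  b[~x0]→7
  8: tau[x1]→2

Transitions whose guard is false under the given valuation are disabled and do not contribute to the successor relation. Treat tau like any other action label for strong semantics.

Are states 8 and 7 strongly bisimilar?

Refine partition for ~:
  round 0: {{0,1,2,3,4,5,6,7,8}}
  round 1: {{0},{1,4,5,7},{2},{3},{6},{8}}
stable after 2 split(s): 6 block(s)
class of 8: {8}; class of 7: {1,4,5,7}

Answer: NOT BISIMILAR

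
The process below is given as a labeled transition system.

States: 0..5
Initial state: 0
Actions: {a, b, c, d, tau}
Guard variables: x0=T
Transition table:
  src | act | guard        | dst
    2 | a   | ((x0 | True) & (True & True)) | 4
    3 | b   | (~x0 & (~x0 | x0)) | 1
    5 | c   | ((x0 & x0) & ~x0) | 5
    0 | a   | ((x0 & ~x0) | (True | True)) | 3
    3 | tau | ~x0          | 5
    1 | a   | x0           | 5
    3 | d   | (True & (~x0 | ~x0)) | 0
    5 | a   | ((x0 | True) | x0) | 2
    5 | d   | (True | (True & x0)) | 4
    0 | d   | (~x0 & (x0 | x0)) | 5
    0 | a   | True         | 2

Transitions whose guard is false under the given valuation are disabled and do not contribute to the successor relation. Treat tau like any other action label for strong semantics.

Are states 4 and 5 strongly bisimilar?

Bisimulation quotient by refinement:
  round 0: {{0,1,2,3,4,5}}
  round 1: {{0,1,2},{3,4},{5}}
  round 2: {{0},{1},{2},{3,4},{5}}
5 equivalence class(es) (converged in 3)
4∈{3,4}, 5∈{5}

Answer: NOT BISIMILAR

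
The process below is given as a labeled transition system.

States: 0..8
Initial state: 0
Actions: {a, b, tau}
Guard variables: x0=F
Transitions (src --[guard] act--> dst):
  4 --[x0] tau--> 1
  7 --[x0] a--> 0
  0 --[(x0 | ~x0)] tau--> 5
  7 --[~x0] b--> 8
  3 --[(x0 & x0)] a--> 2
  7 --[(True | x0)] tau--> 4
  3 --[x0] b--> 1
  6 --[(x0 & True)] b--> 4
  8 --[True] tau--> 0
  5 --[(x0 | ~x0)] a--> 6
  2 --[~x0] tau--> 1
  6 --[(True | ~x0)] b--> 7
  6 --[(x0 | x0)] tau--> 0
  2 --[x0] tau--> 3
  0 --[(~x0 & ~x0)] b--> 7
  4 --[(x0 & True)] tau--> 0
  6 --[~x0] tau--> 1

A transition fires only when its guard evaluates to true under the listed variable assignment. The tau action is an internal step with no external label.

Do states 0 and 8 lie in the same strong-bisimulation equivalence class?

Answer: NOT BISIMILAR

Trace:
Compute ~ classes (split until stable):
  P[0] = {{0,1,2,3,4,5,6,7,8}}
  P[1] = {{0,6,7},{1,3,4},{2,8},{5}}
  P[2] = {{0},{1,3,4},{2},{5},{6},{7},{8}}
stable after 3 split(s): 7 block(s)
class of 0: {0}; class of 8: {8}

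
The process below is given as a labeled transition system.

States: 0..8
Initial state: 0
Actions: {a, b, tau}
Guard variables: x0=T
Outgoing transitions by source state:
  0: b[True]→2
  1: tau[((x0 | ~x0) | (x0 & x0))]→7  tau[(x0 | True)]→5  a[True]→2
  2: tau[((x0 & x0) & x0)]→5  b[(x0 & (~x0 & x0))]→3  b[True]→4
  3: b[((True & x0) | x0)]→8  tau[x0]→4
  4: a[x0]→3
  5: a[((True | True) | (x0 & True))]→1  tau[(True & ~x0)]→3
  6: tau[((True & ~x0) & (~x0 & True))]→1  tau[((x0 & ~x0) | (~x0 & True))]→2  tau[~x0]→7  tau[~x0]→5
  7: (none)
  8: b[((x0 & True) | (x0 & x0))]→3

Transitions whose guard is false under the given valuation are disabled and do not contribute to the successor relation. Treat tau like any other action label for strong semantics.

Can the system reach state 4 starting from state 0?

Answer: REACHABLE

Analysis:
After dropping false guards: 11 live edges.
depth 0: {0}
depth 1: {2}  now seen {0,2}
depth 2: {4,5}  now seen {0,2,4,5}
depth 3: {1,3}  now seen {0,1,2,3,4,5}
depth 4: {7,8}  now seen {0,1,2,3,4,5,7,8}
R = {0,1,2,3,4,5,7,8}
Path to 4: b·b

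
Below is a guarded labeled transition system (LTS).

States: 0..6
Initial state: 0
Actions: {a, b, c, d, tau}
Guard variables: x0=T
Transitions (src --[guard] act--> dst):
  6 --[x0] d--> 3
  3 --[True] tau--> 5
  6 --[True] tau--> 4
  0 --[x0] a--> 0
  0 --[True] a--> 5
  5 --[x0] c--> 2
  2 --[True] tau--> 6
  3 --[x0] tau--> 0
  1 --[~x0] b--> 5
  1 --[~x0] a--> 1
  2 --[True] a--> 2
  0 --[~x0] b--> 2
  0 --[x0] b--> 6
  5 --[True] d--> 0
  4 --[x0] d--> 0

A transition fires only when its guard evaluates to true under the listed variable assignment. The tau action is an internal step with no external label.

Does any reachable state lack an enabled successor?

Answer: DEADLOCK-FREE

Trace:
Reach set: {0,2,3,4,5,6}
  0: a→0  a→5  b→6  [3 exit(s)]
  2: a→2  tau→6  [2 exit(s)]
  3: tau→0  tau→5  [2 exit(s)]
  4: d→0  [1 exit(s)]
  5: c→2  d→0  [2 exit(s)]
  6: d→3  tau→4  [2 exit(s)]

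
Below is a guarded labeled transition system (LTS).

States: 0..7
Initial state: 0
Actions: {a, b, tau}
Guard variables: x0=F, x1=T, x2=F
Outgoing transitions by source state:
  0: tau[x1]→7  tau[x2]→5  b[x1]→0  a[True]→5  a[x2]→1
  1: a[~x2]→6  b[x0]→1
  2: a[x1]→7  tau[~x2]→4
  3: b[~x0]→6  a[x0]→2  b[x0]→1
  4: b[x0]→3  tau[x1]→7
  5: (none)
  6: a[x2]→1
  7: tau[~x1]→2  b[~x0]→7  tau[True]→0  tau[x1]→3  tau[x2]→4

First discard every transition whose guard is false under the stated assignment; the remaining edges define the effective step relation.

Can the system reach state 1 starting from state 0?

Answer: UNREACHABLE

Trace:
After dropping false guards: 11 live edges.
depth 0: {0}
depth 1: {5,7}  now seen {0,5,7}
depth 2: {3}  now seen {0,3,5,7}
depth 3: {6}  now seen {0,3,5,6,7}
Reachable = {0,3,5,6,7}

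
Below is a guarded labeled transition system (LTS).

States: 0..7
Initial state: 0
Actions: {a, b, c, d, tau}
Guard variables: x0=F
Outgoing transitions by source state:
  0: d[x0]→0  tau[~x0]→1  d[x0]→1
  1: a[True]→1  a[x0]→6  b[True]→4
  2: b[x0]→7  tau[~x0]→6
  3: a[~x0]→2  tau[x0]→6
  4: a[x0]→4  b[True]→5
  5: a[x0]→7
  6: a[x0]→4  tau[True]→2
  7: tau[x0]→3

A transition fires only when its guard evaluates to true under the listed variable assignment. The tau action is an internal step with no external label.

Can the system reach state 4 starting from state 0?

Answer: REACHABLE

Trace:
7 transition(s) survive guard evaluation.
L0 = {0}
L1 = {1}  now seen {0,1}
L2 = {4}  now seen {0,1,4}
L3 = {5}  now seen {0,1,4,5}
Reach set: {0,1,4,5}
Path to 4: tau·b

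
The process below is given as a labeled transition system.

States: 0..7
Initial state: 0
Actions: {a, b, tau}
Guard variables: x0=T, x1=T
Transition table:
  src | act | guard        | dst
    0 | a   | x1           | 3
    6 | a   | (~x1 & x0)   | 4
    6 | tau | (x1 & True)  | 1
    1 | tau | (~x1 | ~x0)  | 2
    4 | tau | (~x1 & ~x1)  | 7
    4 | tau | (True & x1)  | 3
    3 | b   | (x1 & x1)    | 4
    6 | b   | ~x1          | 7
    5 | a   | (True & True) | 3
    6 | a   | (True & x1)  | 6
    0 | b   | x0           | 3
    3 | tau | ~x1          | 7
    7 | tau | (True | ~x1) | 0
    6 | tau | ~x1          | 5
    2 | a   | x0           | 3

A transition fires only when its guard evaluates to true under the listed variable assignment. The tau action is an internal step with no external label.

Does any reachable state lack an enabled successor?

R = {0,3,4}
  0: a→3  b→3  [deg 2]
  3: b→4  [deg 1]
  4: tau→3  [deg 1]

Answer: DEADLOCK-FREE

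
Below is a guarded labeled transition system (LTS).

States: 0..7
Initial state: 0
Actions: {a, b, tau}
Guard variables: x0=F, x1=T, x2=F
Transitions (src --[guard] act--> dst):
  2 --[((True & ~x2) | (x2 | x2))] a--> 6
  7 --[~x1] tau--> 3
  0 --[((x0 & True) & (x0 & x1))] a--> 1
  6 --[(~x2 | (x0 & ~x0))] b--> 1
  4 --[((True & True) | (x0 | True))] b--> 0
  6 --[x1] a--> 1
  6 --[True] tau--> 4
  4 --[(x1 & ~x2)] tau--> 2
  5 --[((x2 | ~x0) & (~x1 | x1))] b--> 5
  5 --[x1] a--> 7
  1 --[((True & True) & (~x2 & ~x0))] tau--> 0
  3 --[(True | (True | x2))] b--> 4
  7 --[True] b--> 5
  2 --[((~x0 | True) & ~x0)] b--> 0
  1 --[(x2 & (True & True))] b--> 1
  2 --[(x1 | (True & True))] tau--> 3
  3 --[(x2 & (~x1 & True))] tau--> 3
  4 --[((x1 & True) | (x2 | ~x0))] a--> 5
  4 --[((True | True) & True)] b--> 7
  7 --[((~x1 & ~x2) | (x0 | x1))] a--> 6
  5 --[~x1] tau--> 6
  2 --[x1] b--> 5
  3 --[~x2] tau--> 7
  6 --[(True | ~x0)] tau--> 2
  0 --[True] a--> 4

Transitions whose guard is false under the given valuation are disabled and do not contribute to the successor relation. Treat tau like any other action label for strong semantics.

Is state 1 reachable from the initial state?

Guard filter leaves 20 enabled edge(s).
depth 0: {0}
depth 1: {4}  total {0,4}
depth 2: {2,5,7}  total {0,2,4,5,7}
depth 3: {3,6}  total {0,2,3,4,5,6,7}
depth 4: {1}  total {0,1,2,3,4,5,6,7}
R = {0,1,2,3,4,5,6,7}
witness 1: a·b·a·b

Answer: REACHABLE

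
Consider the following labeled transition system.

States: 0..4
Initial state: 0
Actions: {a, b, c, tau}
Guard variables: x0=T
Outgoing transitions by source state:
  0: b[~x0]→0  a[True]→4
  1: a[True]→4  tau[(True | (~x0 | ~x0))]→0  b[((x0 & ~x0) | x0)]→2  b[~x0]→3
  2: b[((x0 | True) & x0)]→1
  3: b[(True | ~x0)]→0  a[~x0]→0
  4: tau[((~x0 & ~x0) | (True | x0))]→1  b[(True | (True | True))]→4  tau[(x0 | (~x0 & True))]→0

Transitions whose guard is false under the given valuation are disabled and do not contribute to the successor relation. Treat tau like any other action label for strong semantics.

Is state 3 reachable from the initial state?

9 transition(s) survive guard evaluation.
depth 0: {0}
depth 1: {4}  total {0,4}
depth 2: {1}  total {0,1,4}
depth 3: {2}  total {0,1,2,4}
Reach set: {0,1,2,4}

Answer: UNREACHABLE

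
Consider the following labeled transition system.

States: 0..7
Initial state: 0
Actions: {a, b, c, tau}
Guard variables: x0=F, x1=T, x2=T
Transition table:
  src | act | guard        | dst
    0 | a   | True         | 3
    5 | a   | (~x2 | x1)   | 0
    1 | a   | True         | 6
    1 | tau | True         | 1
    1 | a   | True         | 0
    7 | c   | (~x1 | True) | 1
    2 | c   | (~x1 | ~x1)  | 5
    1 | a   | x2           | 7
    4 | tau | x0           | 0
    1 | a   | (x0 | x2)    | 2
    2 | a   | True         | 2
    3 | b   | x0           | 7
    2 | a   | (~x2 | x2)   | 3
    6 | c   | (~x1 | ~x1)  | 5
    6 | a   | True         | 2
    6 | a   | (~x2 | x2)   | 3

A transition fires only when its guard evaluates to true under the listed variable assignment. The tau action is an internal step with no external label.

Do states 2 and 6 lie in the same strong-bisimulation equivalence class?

Answer: BISIMILAR

Analysis:
Compute ~ classes (split until stable):
  π0 = {{0,1,2,3,4,5,6,7}}
  π1 = {{0,2,5,6},{1},{3,4},{7}}
  π2 = {{0},{1},{2,6},{3,4},{5},{7}}
6 equivalence class(es) (converged in 3)
class of 2: {2,6}; class of 6: {2,6}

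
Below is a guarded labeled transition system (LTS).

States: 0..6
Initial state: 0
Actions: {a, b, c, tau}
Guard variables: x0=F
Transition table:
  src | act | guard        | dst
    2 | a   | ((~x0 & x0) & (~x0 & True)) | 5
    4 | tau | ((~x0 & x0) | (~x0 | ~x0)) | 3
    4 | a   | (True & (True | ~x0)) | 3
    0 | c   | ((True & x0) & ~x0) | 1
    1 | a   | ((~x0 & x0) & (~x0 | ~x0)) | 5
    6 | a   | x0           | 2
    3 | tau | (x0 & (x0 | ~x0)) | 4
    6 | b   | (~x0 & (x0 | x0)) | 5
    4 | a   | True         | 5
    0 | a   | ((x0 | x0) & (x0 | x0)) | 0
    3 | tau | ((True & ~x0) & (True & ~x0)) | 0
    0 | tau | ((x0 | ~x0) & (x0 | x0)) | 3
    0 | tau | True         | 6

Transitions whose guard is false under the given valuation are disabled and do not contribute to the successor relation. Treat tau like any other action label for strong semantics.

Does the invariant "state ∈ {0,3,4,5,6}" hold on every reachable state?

Answer: INVARIANT HOLDS

Working:
Safe = {0,3,4,5,6}
Reachable = {0,6}
  0: ✓
  6: ✓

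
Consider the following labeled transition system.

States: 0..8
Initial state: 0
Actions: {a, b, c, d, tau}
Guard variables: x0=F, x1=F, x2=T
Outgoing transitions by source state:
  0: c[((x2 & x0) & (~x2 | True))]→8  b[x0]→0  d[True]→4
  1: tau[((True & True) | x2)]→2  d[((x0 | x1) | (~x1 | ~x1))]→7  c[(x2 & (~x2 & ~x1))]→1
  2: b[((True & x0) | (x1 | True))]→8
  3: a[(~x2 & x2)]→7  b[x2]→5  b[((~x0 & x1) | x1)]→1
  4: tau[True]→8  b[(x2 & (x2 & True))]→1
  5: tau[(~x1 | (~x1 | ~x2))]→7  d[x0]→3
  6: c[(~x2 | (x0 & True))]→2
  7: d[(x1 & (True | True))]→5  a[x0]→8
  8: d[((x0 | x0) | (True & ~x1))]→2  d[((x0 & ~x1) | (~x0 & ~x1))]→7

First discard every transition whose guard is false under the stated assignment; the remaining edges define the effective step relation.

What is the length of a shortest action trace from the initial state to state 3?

Breadth-first toward 3:
  depth 0: {0}
  depth 1: {4}
  depth 2: {1,8}
  depth 3: {2,7}
3 never appears.

Answer: UNREACHABLE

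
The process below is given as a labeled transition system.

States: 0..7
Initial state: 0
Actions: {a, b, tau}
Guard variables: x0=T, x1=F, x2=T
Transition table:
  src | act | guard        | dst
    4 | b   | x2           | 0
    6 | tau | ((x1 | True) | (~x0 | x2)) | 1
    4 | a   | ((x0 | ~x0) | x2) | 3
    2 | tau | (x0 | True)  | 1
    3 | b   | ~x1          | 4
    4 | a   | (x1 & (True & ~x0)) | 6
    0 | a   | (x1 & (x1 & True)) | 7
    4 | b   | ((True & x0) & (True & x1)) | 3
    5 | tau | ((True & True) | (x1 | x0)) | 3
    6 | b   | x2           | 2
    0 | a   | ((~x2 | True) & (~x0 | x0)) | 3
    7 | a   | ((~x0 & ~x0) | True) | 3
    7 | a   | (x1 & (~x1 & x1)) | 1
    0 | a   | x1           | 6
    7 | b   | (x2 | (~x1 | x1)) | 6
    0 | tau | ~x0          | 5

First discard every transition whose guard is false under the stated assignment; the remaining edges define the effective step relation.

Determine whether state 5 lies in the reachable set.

Guard filter leaves 10 enabled edge(s).
depth 0: {0}
depth 1: {3}  cumulative {0,3}
depth 2: {4}  cumulative {0,3,4}
R = {0,3,4}

Answer: UNREACHABLE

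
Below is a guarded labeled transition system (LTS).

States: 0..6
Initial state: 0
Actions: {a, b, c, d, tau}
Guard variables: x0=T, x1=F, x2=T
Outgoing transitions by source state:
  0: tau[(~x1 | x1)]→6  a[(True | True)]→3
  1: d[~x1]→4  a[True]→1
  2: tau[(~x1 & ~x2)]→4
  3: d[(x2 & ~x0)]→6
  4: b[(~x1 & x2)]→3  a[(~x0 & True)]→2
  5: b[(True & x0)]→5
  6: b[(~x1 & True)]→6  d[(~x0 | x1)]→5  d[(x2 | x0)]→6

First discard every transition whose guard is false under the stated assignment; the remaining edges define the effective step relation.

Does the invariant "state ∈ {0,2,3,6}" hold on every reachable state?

Answer: INVARIANT HOLDS

Analysis:
Inv-set: {0,2,3,6}
Reachable = {0,3,6}
  0: safe
  3: safe
  6: safe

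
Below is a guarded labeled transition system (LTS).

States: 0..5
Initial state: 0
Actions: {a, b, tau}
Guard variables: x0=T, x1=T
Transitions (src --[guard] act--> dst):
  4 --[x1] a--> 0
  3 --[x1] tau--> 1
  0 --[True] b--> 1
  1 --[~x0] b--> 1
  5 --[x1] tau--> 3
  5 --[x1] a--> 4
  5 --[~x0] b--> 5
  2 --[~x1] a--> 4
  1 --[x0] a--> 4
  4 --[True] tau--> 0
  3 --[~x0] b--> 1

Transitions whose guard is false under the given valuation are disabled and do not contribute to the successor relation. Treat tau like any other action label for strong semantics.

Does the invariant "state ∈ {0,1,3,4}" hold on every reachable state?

Answer: INVARIANT HOLDS

Trace:
Allowed set {0,1,3,4}
Reach set: {0,1,4}
  0: ok
  1: ok
  4: ok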